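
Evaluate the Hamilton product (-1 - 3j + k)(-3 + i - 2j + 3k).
-6 - 8i + 12j - 3k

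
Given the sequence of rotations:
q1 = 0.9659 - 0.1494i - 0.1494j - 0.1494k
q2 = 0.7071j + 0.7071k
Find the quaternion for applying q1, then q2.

q2 · q1 = 0.2113 + 0.5773j + 0.7886k
0.2113 + 0.5773j + 0.7886k


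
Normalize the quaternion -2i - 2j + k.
-0.6667i - 0.6667j + 0.3333k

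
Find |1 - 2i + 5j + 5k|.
√55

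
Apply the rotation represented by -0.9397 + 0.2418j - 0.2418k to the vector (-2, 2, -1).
(-1.987, 0.974, -2.026)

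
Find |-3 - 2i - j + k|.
√15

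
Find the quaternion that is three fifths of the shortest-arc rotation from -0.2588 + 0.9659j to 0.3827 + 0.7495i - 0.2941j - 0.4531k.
-0.3961 - 0.5268i + 0.6813j + 0.3185k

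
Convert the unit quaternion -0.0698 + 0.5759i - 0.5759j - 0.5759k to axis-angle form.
axis = (√3/3, -√3/3, -√3/3), θ = 188°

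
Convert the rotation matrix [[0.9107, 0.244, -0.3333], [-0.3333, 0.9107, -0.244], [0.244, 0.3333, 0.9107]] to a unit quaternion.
0.9659 + 0.1494i - 0.1494j - 0.1494k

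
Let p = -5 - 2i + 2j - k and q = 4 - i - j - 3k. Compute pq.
-23 - 10i + 8j + 15k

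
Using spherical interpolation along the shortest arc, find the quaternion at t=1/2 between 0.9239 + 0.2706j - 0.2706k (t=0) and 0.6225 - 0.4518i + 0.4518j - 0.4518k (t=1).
0.8106 - 0.2368i + 0.3787j - 0.3787k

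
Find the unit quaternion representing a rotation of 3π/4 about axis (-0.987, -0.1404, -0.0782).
0.3827 - 0.9119i - 0.1297j - 0.0722k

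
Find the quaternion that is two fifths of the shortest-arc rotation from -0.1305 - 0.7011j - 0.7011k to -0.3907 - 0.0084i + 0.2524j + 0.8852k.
0.0856 + 0.0036i - 0.5546j - 0.8277k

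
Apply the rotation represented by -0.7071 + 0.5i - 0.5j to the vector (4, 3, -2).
(-0.914, -1.914, -4.95)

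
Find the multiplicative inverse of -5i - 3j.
0.1471i + 0.0882j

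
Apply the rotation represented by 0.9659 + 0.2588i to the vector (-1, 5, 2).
(-1, 3.33, 4.232)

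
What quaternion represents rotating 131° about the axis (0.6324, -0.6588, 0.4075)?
0.4147 + 0.5755i - 0.5995j + 0.3708k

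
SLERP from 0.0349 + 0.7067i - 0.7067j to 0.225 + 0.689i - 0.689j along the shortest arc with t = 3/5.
0.1496 + 0.6992i - 0.6992j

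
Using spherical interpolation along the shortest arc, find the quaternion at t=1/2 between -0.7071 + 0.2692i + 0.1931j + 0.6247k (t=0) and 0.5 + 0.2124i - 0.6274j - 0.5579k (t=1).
-0.6423 + 0.0302i + 0.4366j + 0.6292k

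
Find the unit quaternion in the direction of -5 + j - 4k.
-0.7715 + 0.1543j - 0.6172k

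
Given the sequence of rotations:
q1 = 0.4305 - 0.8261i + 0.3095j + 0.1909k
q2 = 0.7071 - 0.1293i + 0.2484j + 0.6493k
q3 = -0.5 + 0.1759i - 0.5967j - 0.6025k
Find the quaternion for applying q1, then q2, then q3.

q2 · q1 = -0.0032 - 0.7933i - 0.1859j + 0.5797k
q3 · q2 · q1 = 0.3795 - 0.0618i + 0.4709j - 0.794k
0.3795 - 0.0618i + 0.4709j - 0.794k


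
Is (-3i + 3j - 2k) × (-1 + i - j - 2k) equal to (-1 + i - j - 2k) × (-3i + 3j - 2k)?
No: pq = 2 - 5i - 11j + 2k ≠ 2 + 11i + 5j + 2k = qp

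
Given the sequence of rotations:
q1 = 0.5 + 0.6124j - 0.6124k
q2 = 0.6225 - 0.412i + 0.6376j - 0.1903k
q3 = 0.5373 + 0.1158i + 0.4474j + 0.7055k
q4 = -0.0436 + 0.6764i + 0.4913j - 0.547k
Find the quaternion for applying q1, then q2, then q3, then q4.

q2 · q1 = -0.1958 - 0.4799i + 0.4477j - 0.7287k
q3 · q2 · q1 = 0.2642 - 0.9224i - 0.1012j - 0.2631k
q4 · q3 · q2 · q1 = 0.5182 + 0.0343i + 0.8167j + 0.2517k
0.5182 + 0.0343i + 0.8167j + 0.2517k


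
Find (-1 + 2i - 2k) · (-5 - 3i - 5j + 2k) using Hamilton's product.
15 - 17i + 7j - 2k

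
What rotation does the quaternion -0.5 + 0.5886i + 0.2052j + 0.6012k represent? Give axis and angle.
axis = (0.6797, 0.2369, 0.6942), θ = 4π/3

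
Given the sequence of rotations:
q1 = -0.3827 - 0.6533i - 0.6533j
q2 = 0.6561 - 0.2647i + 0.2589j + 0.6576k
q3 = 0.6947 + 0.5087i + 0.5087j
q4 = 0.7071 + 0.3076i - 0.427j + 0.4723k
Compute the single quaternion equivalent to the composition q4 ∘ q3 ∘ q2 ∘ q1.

q2 · q1 = -0.2549 + 0.1023i - 0.9573j + 0.0904k
q3 · q2 · q1 = 0.2579 - 0.0126i - 0.8407j - 0.4762k
q4 · q3 · q2 · q1 = 0.0522 + 0.6708i - 0.5641j - 0.4789k
0.0522 + 0.6708i - 0.5641j - 0.4789k


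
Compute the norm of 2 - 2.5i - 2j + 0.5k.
3.808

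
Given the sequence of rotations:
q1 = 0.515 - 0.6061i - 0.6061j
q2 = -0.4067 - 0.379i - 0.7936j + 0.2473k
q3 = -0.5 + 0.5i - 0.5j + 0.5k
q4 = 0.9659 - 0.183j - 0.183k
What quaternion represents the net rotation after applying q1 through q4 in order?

q2 · q1 = -0.9202 + 0.2012i - 0.3121j - 0.1239k
q3 · q2 · q1 = 0.2654 - 0.3427i + 0.7787j - 0.4536k
q4 · q3 · q2 · q1 = 0.3158 - 0.1055i + 0.7663j - 0.5494k
0.3158 - 0.1055i + 0.7663j - 0.5494k


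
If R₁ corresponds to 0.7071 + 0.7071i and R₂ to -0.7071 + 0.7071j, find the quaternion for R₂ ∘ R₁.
-0.5 - 0.5i + 0.5j - 0.5k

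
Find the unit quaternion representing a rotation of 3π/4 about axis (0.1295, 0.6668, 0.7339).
0.3827 + 0.1196i + 0.616j + 0.678k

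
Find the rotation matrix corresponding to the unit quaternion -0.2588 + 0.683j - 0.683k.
[[-0.866, -0.3535, -0.3535], [0.3535, 0.067, -0.933], [0.3535, -0.933, 0.067]]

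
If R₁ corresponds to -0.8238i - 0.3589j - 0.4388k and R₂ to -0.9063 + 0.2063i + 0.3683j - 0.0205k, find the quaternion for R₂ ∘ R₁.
0.2931 + 0.5776i + 0.4327j + 0.627k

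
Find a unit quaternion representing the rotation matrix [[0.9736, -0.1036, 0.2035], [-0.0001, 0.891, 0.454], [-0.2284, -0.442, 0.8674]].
0.9659 - 0.2319i + 0.1118j + 0.0268k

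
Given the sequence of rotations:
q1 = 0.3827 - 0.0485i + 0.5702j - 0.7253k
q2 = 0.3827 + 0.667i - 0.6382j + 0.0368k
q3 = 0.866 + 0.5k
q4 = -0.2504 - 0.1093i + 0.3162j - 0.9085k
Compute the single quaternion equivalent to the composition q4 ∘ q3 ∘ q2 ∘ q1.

q2 · q1 = 0.5694 + 0.6786i + 0.456j + 0.0859k
q3 · q2 · q1 = 0.4502 + 0.3597i + 0.7342j + 0.3591k
q4 · q3 · q2 · q1 = 0.0207 + 0.6413i - 0.329j - 0.6929k
0.0207 + 0.6413i - 0.329j - 0.6929k


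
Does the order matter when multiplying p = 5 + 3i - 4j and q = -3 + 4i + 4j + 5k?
Yes: pq = -11 - 9i + 17j + 53k ≠ -11 + 31i + 47j - 3k = qp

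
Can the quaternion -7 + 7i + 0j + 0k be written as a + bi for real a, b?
Yes. The quaternion -7 + 7i has j- and k-coefficients y = z = 0, so it lies in the complex subalgebra spanned by 1 and i.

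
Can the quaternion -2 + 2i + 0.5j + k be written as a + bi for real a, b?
No. The quaternion -2 + 2i + 0.5j + k has j-coefficient y = 0.5 and k-coefficient z = 1, not both zero, so it does not lie in the complex subalgebra spanned by 1 and i.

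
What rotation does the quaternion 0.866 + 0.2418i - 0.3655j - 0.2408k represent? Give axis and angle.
axis = (0.4836, -0.7309, -0.4816), θ = π/3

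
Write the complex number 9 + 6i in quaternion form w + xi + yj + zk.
9 + 6i + 0j + 0k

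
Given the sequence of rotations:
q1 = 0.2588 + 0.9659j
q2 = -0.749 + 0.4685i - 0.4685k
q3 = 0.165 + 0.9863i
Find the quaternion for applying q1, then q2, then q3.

q2 · q1 = -0.1938 + 0.5738i - 0.7235j + 0.3313k
q3 · q2 · q1 = -0.5979 - 0.0965i - 0.4461j - 0.6589k
-0.5979 - 0.0965i - 0.4461j - 0.6589k


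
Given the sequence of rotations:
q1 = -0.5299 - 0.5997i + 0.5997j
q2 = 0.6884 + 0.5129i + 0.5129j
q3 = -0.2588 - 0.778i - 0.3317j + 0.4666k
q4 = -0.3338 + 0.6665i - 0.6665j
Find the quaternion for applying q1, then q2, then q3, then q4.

q2 · q1 = -0.3648 - 0.6846i + 0.141j + 0.6152k
q3 · q2 · q1 = -0.6785 + 0.1911i + 0.2437j - 0.6662k
q4 · q3 · q2 · q1 = 0.2615 - 0.072i + 0.8149j + 0.5122k
0.2615 - 0.072i + 0.8149j + 0.5122k


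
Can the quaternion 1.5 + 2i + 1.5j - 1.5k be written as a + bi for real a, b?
No. The quaternion 1.5 + 2i + 1.5j - 1.5k has j-coefficient y = 1.5 and k-coefficient z = -1.5, not both zero, so it does not lie in the complex subalgebra spanned by 1 and i.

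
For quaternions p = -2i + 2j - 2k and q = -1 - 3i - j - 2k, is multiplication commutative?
No: pq = -8 - 4i + 10k ≠ -8 + 8i - 4j - 6k = qp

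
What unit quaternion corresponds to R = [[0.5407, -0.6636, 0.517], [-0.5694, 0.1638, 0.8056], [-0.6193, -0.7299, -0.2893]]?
0.5948 - 0.6454i + 0.4776j + 0.0396k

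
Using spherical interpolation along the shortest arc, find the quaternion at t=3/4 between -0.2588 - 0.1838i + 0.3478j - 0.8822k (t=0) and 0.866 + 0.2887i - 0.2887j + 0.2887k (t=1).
-0.7629 - 0.282i + 0.3285j - 0.4801k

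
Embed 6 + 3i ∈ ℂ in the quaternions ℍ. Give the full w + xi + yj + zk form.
6 + 3i + 0j + 0k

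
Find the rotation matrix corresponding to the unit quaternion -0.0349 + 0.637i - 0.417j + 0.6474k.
[[-0.186, -0.4861, 0.8539], [-0.5764, -0.6498, -0.4955], [0.7957, -0.5844, -0.1593]]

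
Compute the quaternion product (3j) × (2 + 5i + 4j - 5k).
-12 - 15i + 6j - 15k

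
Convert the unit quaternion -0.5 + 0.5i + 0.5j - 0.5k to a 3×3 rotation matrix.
[[0, 0, -1], [1, 0, 0], [0, -1, 0]]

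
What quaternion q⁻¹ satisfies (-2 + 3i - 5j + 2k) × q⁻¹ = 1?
-0.0476 - 0.0714i + 0.119j - 0.0476k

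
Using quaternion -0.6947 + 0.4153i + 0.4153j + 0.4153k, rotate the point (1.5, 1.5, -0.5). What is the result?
(1.964, -0.344, 0.88)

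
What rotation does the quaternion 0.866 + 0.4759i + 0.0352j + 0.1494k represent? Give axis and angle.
axis = (0.9517, 0.0704, 0.2988), θ = π/3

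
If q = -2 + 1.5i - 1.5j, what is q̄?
-2 - 1.5i + 1.5j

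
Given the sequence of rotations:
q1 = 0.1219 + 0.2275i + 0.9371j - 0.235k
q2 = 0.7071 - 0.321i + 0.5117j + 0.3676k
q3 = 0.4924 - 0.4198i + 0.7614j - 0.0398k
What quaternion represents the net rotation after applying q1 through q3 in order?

q2 · q1 = -0.2339 - 0.343i + 0.7332j - 0.5386k
q3 · q2 · q1 = -0.8389 - 0.4516i - 0.0295j - 0.3025k
-0.8389 - 0.4516i - 0.0295j - 0.3025k


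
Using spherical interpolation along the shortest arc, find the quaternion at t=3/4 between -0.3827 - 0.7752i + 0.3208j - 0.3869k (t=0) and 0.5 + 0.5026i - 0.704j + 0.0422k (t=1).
-0.4867 - 0.5926i + 0.6275j - 0.135k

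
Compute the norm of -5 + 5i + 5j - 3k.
√84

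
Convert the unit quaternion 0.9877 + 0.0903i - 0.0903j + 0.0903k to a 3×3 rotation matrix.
[[0.9674, -0.1947, -0.1621], [0.1621, 0.9674, -0.1947], [0.1947, 0.1621, 0.9674]]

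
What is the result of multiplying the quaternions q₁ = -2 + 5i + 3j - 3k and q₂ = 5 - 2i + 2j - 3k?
-15 + 26i + 32j + 7k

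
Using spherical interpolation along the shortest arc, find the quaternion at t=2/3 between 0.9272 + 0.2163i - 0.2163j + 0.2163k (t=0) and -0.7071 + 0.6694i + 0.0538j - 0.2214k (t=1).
0.8723 - 0.4052i - 0.1224j + 0.2447k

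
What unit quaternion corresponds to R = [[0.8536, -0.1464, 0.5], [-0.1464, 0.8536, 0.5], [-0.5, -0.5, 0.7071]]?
0.9239 - 0.2706i + 0.2706j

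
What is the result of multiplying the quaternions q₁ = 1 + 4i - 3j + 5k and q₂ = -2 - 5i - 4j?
6 + 7i - 23j - 41k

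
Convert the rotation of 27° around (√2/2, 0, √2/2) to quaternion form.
0.9724 + 0.1651i + 0.1651k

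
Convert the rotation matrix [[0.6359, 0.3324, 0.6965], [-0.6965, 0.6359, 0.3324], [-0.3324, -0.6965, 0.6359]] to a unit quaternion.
0.8526 - 0.3017i + 0.3017j - 0.3017k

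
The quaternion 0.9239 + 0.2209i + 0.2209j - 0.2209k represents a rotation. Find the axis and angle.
axis = (√3/3, √3/3, -√3/3), θ = π/4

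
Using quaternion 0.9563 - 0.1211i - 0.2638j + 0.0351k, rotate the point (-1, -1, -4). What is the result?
(1.197, -1.952, -3.572)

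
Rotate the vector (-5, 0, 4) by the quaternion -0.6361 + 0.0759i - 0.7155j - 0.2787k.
(4.368, 0.752, 4.621)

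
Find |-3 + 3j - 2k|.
√22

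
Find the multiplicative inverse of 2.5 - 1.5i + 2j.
0.2 + 0.12i - 0.16j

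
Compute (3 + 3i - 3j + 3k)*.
3 - 3i + 3j - 3k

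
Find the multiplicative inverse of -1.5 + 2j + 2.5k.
-0.12 - 0.16j - 0.2k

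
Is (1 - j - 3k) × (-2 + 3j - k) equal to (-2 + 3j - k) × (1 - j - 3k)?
No: pq = -2 + 10i + 5j + 5k ≠ -2 - 10i + 5j + 5k = qp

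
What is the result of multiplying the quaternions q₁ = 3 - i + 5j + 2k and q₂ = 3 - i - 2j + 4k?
10 + 18i + 11j + 25k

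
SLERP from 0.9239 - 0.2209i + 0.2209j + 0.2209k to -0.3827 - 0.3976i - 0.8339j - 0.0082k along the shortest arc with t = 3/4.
0.5973 + 0.2605i + 0.7549j + 0.0741k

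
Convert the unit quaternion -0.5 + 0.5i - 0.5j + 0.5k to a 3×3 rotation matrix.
[[0, 0, 1], [-1, 0, 0], [0, -1, 0]]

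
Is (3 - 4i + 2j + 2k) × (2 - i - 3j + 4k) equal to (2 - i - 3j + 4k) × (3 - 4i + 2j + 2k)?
No: pq = 3i + 9j + 30k ≠ -25i - 19j + 2k = qp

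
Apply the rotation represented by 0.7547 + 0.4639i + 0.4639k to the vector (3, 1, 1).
(1.439, 1.54, 2.561)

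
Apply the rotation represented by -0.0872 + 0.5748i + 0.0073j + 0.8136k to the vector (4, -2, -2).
(-3.465, 1.211, 3.245)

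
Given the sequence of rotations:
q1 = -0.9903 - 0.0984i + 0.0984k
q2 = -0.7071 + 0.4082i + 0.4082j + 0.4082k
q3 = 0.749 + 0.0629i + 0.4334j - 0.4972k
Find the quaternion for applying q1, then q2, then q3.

q2 · q1 = 0.7002 - 0.2945i - 0.4846j - 0.4337k
q3 · q2 · q1 = 0.5374 - 0.6054i + 0.1142j - 0.5758k
0.5374 - 0.6054i + 0.1142j - 0.5758k


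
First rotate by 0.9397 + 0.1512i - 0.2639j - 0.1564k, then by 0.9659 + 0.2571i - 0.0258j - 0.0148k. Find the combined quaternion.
0.8597 + 0.3878i - 0.2412j - 0.2289k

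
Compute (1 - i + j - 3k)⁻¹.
0.0833 + 0.0833i - 0.0833j + 0.25k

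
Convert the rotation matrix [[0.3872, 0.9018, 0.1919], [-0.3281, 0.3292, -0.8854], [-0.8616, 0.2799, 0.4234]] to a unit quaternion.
0.7314 + 0.3983i + 0.3601j - 0.4204k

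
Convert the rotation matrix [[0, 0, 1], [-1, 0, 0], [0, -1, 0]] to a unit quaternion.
-0.5 + 0.5i - 0.5j + 0.5k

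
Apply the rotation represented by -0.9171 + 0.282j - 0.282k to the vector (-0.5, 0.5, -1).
(-0.082, 0.321, -1.179)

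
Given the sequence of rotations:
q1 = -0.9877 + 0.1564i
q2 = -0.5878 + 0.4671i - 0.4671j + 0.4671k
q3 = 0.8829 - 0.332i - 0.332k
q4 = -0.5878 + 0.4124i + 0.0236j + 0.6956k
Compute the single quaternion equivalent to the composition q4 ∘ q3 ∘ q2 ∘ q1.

q2 · q1 = 0.5075 - 0.5533i + 0.5344j - 0.3883k
q3 · q2 · q1 = 0.1355 - 0.4796i + 0.5266j - 0.6887k
q4 · q3 · q2 · q1 = 0.5848 - 0.0448i - 0.3559j + 0.7276k
0.5848 - 0.0448i - 0.3559j + 0.7276k


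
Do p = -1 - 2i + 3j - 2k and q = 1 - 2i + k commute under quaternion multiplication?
No: pq = -3 + 3i + 9j + 3k ≠ -3 - 3i - 3j - 9k = qp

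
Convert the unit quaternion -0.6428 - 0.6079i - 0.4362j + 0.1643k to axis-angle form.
axis = (-0.7936, -0.5694, 0.2145), θ = 260°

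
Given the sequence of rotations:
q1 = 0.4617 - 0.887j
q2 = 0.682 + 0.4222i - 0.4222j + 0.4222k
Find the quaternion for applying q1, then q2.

q2 · q1 = -0.0596 + 0.5694i - 0.7999j - 0.1796k
-0.0596 + 0.5694i - 0.7999j - 0.1796k


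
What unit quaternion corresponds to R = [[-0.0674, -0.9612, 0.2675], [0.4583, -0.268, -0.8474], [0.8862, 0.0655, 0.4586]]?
0.5299 + 0.4307i - 0.2919j + 0.6697k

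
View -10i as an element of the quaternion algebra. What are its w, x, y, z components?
0 - 10i + 0j + 0k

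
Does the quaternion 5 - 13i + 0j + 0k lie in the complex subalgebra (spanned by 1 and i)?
Yes. The quaternion 5 - 13i has j- and k-coefficients y = z = 0, so it lies in the complex subalgebra spanned by 1 and i.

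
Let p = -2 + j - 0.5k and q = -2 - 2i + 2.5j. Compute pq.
1.5 + 5.25i - 6j + 3k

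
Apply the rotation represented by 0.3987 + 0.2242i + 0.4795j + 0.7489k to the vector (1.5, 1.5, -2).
(-2.882, -0.194, 0.396)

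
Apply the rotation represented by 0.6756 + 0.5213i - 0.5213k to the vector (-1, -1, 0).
(-1.161, 0.791, -0.161)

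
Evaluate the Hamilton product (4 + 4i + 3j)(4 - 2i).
24 + 8i + 12j + 6k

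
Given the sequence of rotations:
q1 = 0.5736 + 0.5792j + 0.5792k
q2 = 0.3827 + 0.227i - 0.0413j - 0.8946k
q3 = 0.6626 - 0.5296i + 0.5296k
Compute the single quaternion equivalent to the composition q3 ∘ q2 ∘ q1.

q2 · q1 = 0.7616 + 0.6244i + 0.0665j - 0.16k
q3 · q2 · q1 = 0.9201 - 0.0248i + 0.29j + 0.2621k
0.9201 - 0.0248i + 0.29j + 0.2621k


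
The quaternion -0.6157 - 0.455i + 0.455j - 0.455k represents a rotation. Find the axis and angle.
axis = (-√3/3, √3/3, -√3/3), θ = 256°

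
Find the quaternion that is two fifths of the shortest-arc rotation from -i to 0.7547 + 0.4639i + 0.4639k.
-0.3593 - 0.9067i - 0.2208k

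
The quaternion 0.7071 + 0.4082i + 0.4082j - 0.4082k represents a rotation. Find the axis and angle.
axis = (√3/3, √3/3, -√3/3), θ = π/2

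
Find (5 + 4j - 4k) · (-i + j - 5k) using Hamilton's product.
-24 - 21i + 9j - 21k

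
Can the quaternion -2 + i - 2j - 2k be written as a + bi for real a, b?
No. The quaternion -2 + i - 2j - 2k has j-coefficient y = -2 and k-coefficient z = -2, not both zero, so it does not lie in the complex subalgebra spanned by 1 and i.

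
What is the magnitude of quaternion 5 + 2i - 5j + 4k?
√70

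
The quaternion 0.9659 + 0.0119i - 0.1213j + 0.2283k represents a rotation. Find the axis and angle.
axis = (0.046, -0.4687, 0.8822), θ = π/6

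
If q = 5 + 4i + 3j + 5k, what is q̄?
5 - 4i - 3j - 5k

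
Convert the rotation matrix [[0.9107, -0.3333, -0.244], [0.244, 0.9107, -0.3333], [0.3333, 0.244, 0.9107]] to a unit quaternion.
0.9659 + 0.1494i - 0.1494j + 0.1494k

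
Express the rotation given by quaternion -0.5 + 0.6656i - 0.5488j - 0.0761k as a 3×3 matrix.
[[0.3861, -0.8067, 0.4475], [-0.6545, 0.1024, 0.7491], [-0.6501, -0.5821, -0.4884]]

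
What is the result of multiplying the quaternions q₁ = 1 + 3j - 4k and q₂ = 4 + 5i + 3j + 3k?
7 + 26i - 5j - 28k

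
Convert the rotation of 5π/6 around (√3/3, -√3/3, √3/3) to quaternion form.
0.2588 + 0.5577i - 0.5577j + 0.5577k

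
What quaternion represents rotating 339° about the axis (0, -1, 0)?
-0.9833 - 0.1822j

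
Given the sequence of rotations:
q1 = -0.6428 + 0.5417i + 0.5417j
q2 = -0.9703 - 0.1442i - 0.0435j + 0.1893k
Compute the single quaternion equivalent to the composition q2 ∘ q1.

q2 · q1 = 0.7254 - 0.5355i - 0.3951j - 0.1762k
0.7254 - 0.5355i - 0.3951j - 0.1762k


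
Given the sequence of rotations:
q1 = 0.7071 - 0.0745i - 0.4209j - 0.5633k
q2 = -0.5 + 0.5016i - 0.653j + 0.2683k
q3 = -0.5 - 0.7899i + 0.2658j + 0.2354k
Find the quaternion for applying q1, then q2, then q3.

q2 · q1 = -0.4399 + 0.8727i + 0.0113j + 0.2116k
q3 · q2 · q1 = 0.8565 - 0.0353i + 0.25j - 0.4502k
0.8565 - 0.0353i + 0.25j - 0.4502k


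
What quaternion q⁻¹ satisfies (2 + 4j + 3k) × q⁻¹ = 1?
0.069 - 0.1379j - 0.1034k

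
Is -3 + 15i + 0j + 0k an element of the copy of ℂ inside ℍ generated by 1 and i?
Yes. The quaternion -3 + 15i has j- and k-coefficients y = z = 0, so it lies in the complex subalgebra spanned by 1 and i.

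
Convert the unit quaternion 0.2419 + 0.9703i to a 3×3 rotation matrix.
[[1, 0, 0], [0, -0.883, -0.4694], [0, 0.4694, -0.883]]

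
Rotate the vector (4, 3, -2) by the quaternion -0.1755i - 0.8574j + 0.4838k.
(-2.511, 4.274, -2.104)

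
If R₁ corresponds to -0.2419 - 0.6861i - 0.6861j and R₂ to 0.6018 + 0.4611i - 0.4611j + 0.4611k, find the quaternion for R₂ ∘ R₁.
-0.1456 - 0.2081i - 0.6177j - 0.7443k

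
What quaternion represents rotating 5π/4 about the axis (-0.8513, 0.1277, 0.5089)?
-0.3827 - 0.7865i + 0.118j + 0.4702k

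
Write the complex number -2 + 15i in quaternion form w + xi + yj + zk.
-2 + 15i + 0j + 0k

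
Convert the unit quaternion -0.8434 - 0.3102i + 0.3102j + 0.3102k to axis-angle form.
axis = (-√3/3, √3/3, √3/3), θ = 295°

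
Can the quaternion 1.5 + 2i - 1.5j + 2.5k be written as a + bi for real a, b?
No. The quaternion 1.5 + 2i - 1.5j + 2.5k has j-coefficient y = -1.5 and k-coefficient z = 2.5, not both zero, so it does not lie in the complex subalgebra spanned by 1 and i.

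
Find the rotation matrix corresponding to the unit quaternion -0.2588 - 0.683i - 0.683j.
[[0.067, 0.933, 0.3535], [0.933, 0.067, -0.3535], [-0.3535, 0.3535, -0.866]]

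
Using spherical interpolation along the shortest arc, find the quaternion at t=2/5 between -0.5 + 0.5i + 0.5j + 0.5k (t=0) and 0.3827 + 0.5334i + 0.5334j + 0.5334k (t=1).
-0.1564 + 0.5702i + 0.5702j + 0.5702k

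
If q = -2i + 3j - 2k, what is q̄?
2i - 3j + 2k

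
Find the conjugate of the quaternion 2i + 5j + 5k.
-2i - 5j - 5k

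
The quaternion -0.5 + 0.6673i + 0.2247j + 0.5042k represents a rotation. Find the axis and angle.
axis = (0.7705, 0.2595, 0.5822), θ = 4π/3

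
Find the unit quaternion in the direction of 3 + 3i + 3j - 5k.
0.416 + 0.416i + 0.416j - 0.6934k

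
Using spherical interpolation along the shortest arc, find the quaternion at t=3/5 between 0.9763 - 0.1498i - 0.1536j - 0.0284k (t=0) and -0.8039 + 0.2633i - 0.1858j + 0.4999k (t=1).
0.9163 - 0.2282i + 0.0514j - 0.325k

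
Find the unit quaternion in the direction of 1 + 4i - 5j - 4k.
0.1313 + 0.5252i - 0.6565j - 0.5252k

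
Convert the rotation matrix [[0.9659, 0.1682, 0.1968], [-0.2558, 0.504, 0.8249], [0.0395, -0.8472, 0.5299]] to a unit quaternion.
0.866 - 0.4827i + 0.0454j - 0.1224k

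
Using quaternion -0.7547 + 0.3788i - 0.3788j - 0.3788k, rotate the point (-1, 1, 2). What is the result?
(-0.715, 1.859, 1.426)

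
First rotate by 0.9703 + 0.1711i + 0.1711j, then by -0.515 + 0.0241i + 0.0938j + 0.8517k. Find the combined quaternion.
-0.5199 - 0.2105i + 0.1486j + 0.8145k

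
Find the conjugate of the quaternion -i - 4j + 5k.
i + 4j - 5k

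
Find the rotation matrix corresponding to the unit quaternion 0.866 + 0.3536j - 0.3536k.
[[0.4999, 0.6124, 0.6124], [-0.6124, 0.7499, -0.2501], [-0.6124, -0.2501, 0.7499]]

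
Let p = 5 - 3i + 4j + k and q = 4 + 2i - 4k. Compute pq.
30 - 18i + 6j - 24k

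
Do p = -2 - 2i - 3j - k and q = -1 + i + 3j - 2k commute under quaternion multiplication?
No: pq = 11 + 9i - 8j + 2k ≠ 11 - 9i + 2j + 8k = qp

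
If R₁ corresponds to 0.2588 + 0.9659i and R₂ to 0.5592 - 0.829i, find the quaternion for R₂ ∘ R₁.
0.9455 + 0.3256i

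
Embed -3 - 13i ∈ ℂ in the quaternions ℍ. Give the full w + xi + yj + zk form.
-3 - 13i + 0j + 0k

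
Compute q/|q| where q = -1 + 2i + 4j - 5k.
-0.1474 + 0.2949i + 0.5898j - 0.7372k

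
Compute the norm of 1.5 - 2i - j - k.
2.872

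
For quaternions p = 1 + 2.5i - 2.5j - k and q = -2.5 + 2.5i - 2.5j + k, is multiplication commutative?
No: pq = -14 - 8.75i - 1.25j + 3.5k ≠ -14 + 1.25i + 8.75j + 3.5k = qp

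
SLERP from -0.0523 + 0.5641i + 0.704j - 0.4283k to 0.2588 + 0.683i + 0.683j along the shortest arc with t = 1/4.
0.0278 + 0.6118i + 0.7191j - 0.3285k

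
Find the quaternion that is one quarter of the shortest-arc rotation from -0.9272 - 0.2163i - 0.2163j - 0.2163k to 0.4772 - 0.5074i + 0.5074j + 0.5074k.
-0.889 - 0.0263i - 0.3233j - 0.3233k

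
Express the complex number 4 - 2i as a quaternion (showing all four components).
4 - 2i + 0j + 0k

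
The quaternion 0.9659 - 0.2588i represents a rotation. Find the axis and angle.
axis = (-1, 0, 0), θ = π/6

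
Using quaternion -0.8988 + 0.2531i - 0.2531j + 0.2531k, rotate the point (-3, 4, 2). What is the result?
(0.242, 5.378, 0.136)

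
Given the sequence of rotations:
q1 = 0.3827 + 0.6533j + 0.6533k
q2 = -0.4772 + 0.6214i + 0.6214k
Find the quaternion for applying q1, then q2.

q2 · q1 = -0.5886 - 0.1682i - 0.7177j + 0.332k
-0.5886 - 0.1682i - 0.7177j + 0.332k


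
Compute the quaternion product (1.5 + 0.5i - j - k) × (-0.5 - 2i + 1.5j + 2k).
3.75 - 3.75i + 3.75j + 2.25k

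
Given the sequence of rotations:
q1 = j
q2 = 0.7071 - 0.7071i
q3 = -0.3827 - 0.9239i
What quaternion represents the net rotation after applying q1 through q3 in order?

q2 · q1 = 0.7071j - 0.7071k
q3 · q2 · q1 = -0.9239j - 0.3827k
-0.9239j - 0.3827k


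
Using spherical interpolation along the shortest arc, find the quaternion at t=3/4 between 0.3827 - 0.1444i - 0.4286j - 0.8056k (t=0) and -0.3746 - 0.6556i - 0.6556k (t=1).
-0.1918 - 0.581i - 0.1292j - 0.7803k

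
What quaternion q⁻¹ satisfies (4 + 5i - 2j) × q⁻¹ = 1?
0.0889 - 0.1111i + 0.0444j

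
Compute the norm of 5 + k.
√26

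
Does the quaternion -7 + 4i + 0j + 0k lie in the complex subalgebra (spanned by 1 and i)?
Yes. The quaternion -7 + 4i has j- and k-coefficients y = z = 0, so it lies in the complex subalgebra spanned by 1 and i.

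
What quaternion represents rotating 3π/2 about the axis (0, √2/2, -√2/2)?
-0.7071 + 0.5j - 0.5k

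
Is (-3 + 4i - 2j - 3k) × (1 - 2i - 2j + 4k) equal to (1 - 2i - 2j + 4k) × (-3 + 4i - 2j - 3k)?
No: pq = 13 - 4i - 6j - 27k ≠ 13 + 24i + 14j - 3k = qp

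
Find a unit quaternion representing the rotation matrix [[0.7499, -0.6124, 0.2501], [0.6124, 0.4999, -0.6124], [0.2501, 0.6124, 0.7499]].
0.866 + 0.3536i + 0.3536k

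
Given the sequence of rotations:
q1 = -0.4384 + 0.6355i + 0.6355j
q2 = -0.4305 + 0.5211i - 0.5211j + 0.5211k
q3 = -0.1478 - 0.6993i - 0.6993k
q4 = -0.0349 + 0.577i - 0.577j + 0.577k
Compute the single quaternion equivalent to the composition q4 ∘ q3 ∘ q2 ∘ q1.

q2 · q1 = 0.1887 - 0.8332i + 0.286j + 0.4339k
q3 · q2 · q1 = -0.3071 + 0.1912i + 0.8438j - 0.3961k
q4 · q3 · q2 · q1 = 0.6158 - 0.4422i + 0.4866j + 0.4338k
0.6158 - 0.4422i + 0.4866j + 0.4338k


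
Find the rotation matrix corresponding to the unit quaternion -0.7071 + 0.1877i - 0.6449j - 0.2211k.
[[0.0704, -0.5548, 0.829], [0.0706, 0.8318, 0.5506], [-0.995, 0.0197, 0.0977]]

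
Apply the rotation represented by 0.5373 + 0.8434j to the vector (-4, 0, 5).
(6.222, 0, 1.512)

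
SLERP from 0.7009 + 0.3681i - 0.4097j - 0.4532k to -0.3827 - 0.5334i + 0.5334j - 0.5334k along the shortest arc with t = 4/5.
0.5042 + 0.5529i - 0.5631j + 0.3507k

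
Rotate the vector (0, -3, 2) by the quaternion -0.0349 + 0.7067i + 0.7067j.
(-3.095, 0.095, -1.847)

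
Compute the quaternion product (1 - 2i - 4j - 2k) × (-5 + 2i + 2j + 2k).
11 + 8i + 22j + 16k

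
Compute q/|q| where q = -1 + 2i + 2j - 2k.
-0.2774 + 0.5547i + 0.5547j - 0.5547k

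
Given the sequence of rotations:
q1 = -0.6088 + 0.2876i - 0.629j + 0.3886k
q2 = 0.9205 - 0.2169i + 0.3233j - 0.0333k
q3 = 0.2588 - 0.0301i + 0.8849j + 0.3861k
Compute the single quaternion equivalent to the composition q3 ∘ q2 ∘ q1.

q2 · q1 = -0.2817 + 0.5015i - 0.7011j + 0.4214k
q3 · q2 · q1 = 0.3999 + 0.7819i - 0.2244j - 0.4224k
0.3999 + 0.7819i - 0.2244j - 0.4224k


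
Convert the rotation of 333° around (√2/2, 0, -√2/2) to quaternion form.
-0.9724 + 0.1651i - 0.1651k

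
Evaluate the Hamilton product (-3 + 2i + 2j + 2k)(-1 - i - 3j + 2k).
7 + 11i + j - 12k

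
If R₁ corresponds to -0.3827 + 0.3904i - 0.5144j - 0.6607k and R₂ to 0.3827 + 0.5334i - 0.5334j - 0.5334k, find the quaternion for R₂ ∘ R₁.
-0.9815 + 0.0233i + 0.1514j - 0.1149k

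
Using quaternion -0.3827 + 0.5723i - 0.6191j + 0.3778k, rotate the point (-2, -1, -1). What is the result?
(-0.383, 1.966, 1.41)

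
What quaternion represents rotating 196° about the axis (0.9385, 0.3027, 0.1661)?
-0.1392 + 0.9294i + 0.2998j + 0.1645k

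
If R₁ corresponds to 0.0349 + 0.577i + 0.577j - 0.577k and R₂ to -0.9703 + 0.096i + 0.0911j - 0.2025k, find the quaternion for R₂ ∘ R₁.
-0.2587 - 0.4922i - 0.6181j + 0.5556k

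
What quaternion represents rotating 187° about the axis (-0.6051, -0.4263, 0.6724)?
-0.061 - 0.604i - 0.4255j + 0.6711k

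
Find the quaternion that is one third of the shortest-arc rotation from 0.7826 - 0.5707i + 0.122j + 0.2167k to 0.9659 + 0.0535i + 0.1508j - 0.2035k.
0.9087 - 0.3846i + 0.1417j + 0.0788k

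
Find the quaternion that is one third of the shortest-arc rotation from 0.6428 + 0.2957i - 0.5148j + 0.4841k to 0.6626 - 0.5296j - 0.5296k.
0.752 + 0.2227i - 0.6018j + 0.1506k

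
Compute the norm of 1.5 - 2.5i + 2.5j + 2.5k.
√21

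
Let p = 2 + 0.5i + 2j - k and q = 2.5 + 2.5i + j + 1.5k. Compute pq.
3.25 + 10.25i + 3.75j - 4k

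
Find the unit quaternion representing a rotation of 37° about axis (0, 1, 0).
0.9483 + 0.3173j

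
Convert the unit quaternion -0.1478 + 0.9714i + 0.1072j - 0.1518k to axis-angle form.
axis = (0.9822, 0.1084, -0.1535), θ = 197°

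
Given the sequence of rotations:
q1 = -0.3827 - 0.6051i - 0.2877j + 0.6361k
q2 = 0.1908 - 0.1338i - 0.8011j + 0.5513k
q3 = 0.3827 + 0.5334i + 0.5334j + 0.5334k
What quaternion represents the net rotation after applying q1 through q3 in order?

q2 · q1 = -0.7351 - 0.4152i + 0.0032j - 0.5359k
q3 · q2 · q1 = 0.2243 - 0.8386i - 0.3265j - 0.374k
0.2243 - 0.8386i - 0.3265j - 0.374k


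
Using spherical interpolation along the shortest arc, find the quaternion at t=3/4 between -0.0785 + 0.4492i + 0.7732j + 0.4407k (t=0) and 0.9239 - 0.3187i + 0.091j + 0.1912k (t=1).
-0.867 + 0.4549i + 0.2029j - 0.0107k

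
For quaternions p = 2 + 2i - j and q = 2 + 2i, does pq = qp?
No: pq = 8i - 2j + 2k ≠ 8i - 2j - 2k = qp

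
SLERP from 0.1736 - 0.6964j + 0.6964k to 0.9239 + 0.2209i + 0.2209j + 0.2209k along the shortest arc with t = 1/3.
0.5658 + 0.1013i - 0.4683j + 0.671k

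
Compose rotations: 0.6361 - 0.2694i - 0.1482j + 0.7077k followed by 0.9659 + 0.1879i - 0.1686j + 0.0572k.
0.5996 - 0.2515i - 0.3988j + 0.6467k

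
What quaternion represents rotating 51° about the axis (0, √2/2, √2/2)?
0.9026 + 0.3044j + 0.3044k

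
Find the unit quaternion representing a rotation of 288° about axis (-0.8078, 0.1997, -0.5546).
-0.809 - 0.4748i + 0.1174j - 0.326k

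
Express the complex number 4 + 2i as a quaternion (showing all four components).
4 + 2i + 0j + 0k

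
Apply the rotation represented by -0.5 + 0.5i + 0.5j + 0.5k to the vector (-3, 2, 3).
(2, 3, -3)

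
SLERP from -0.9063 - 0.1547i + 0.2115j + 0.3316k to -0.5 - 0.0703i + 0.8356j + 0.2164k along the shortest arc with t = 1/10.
-0.8874 - 0.1498i + 0.2867j + 0.3284k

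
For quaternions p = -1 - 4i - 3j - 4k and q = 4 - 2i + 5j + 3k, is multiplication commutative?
No: pq = 15 - 3i + 3j - 45k ≠ 15 - 25i - 37j + 7k = qp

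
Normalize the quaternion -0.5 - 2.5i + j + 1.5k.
-0.1601 - 0.8006i + 0.3203j + 0.4804k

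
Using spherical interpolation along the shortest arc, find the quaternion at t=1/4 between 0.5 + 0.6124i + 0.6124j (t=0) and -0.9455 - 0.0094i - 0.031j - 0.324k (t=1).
0.6913 + 0.5031i + 0.5095j + 0.0969k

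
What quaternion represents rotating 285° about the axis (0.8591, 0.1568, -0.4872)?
-0.7934 + 0.523i + 0.0955j - 0.2966k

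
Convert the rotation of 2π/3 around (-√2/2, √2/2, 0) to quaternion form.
0.5 - 0.6124i + 0.6124j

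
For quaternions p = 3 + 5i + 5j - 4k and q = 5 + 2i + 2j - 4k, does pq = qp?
No: pq = -21 + 19i + 43j - 32k ≠ -21 + 43i + 19j - 32k = qp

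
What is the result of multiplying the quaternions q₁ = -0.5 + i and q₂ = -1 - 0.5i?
1 - 0.75i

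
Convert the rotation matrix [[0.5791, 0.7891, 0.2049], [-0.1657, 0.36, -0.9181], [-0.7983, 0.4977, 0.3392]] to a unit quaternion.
0.7547 + 0.469i + 0.3323j - 0.3163k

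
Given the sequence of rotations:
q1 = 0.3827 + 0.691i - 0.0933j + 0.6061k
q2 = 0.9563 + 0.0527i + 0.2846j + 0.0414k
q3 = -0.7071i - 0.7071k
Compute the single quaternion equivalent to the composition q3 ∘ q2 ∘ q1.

q2 · q1 = 0.331 + 0.8573i + 0.0164j + 0.3939k
q3 · q2 · q1 = 0.8847 - 0.2225i - 0.3277j - 0.2456k
0.8847 - 0.2225i - 0.3277j - 0.2456k


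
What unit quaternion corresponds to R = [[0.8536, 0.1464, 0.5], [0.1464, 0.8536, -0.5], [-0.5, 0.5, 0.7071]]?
0.9239 + 0.2706i + 0.2706j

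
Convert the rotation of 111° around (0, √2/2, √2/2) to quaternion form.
0.5664 + 0.5827j + 0.5827k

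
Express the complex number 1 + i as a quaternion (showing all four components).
1 + i + 0j + 0k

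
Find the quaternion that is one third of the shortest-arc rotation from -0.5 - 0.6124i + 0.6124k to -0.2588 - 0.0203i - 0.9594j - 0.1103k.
-0.5454 - 0.5257i - 0.4602j + 0.463k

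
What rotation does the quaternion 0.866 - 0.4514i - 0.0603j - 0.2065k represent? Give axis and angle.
axis = (-0.9027, -0.1206, -0.413), θ = π/3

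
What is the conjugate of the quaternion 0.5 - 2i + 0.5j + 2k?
0.5 + 2i - 0.5j - 2k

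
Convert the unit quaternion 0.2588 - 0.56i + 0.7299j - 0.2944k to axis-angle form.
axis = (-0.5798, 0.7556, -0.3048), θ = 5π/6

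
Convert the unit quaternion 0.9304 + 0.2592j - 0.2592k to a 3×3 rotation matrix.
[[0.7313, 0.4823, 0.4823], [-0.4823, 0.8656, -0.1344], [-0.4823, -0.1344, 0.8656]]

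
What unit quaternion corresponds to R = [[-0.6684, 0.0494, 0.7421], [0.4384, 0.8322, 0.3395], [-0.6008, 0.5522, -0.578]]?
0.3827 + 0.139i + 0.8773j + 0.2541k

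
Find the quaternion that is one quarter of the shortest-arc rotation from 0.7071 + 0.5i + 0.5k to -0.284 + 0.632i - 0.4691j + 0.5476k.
0.5018 + 0.6158i - 0.147j + 0.5894k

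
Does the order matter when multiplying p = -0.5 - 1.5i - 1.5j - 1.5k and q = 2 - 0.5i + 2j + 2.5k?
Yes: pq = 5 - 3.5i + 0.5j - 8k ≠ 5 - 2i - 8.5j - 0.5k = qp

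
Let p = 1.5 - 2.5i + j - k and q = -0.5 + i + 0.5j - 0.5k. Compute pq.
0.75 + 2.75i - 2j - 2.5k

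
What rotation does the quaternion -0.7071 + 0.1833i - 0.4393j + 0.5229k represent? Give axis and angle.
axis = (0.2592, -0.6213, 0.7395), θ = 3π/2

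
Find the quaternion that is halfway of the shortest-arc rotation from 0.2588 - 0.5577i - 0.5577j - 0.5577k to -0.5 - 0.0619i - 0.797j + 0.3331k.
-0.1581 - 0.4061i - 0.8879j - 0.1472k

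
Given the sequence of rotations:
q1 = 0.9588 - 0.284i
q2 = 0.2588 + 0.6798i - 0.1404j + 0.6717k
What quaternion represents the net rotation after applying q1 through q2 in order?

q2 · q1 = 0.4412 + 0.5783i - 0.3254j + 0.6042k
0.4412 + 0.5783i - 0.3254j + 0.6042k


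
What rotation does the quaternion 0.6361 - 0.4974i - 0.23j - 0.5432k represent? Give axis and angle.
axis = (-0.6446, -0.2981, -0.704), θ = 101°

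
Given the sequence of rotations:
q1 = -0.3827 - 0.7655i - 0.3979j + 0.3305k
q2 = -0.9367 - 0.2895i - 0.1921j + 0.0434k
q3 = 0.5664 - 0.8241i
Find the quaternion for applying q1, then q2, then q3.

q2 · q1 = 0.0461 + 0.7816i + 0.5087j - 0.358k
q3 · q2 · q1 = 0.6702 + 0.4047i - 0.0069j - 0.622k
0.6702 + 0.4047i - 0.0069j - 0.622k


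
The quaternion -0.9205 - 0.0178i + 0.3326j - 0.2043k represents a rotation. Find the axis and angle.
axis = (-0.0456, 0.8512, -0.5229), θ = 314°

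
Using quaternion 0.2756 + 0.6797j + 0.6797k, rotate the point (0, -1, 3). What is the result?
(1.499, 2.696, -0.696)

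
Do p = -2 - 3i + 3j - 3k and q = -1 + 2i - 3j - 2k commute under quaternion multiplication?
No: pq = 11 - 16i - 9j + 10k ≠ 11 + 14i + 15j + 4k = qp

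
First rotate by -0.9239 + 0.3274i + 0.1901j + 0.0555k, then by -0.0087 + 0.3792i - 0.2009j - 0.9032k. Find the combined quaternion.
-0.0278 - 0.1926i - 0.1328j + 0.9718k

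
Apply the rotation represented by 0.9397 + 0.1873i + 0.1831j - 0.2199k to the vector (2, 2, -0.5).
(2.505, 1.193, -0.741)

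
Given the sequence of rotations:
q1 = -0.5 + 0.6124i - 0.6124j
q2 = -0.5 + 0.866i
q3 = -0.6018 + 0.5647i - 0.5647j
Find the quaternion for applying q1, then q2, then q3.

q2 · q1 = -0.2803 - 0.7392i + 0.3062j - 0.5303k
q3 · q2 · q1 = 0.759 + 0.586i + 0.2735j + 0.0746k
0.759 + 0.586i + 0.2735j + 0.0746k


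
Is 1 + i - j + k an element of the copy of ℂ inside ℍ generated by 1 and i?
No. The quaternion 1 + i - j + k has j-coefficient y = -1 and k-coefficient z = 1, not both zero, so it does not lie in the complex subalgebra spanned by 1 and i.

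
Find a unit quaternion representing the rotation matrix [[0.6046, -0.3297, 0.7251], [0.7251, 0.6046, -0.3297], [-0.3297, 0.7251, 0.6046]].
0.8387 + 0.3144i + 0.3144j + 0.3144k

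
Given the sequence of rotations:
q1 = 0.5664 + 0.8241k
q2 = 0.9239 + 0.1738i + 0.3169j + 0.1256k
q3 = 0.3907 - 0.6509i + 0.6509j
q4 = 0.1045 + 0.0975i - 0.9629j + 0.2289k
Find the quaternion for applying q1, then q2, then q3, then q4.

q2 · q1 = 0.4198 + 0.3596i + 0.0363j + 0.8325k
q3 · q2 · q1 = 0.3745 + 0.4091i + 0.8293j + 0.0676k
q4 · q3 · q2 · q1 = 0.7823 - 0.1757i - 0.1869j + 0.5676k
0.7823 - 0.1757i - 0.1869j + 0.5676k


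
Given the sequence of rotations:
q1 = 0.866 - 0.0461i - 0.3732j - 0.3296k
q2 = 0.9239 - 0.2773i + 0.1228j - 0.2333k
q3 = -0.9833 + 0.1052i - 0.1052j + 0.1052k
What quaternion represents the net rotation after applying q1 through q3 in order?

q2 · q1 = 0.7562 - 0.4103i - 0.3191j - 0.3974k
q3 · q2 · q1 = -0.6922 + 0.5584i + 0.2329j + 0.3936k
-0.6922 + 0.5584i + 0.2329j + 0.3936k


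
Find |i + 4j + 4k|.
√33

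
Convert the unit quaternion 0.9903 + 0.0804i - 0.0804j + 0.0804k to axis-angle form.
axis = (√3/3, -√3/3, √3/3), θ = 16°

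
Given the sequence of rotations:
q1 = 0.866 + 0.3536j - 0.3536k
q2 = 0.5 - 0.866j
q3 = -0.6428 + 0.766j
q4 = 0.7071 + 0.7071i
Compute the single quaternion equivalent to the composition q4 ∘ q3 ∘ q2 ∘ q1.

q2 · q1 = 0.7392 + 0.3062i - 0.5732j - 0.1768k
q3 · q2 · q1 = -0.0361 - 0.3323i + 0.9347j - 0.1209k
q4 · q3 · q2 · q1 = 0.2094 - 0.2605i + 0.7464j + 0.5754k
0.2094 - 0.2605i + 0.7464j + 0.5754k


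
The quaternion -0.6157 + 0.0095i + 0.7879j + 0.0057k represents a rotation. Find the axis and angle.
axis = (0.0121, 0.9999, 0.0072), θ = 256°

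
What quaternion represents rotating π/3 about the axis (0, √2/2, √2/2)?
0.866 + 0.3536j + 0.3536k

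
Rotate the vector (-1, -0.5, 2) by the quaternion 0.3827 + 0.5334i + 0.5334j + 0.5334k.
(2.012, -0.587, -0.926)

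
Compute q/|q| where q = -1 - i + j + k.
-0.5 - 0.5i + 0.5j + 0.5k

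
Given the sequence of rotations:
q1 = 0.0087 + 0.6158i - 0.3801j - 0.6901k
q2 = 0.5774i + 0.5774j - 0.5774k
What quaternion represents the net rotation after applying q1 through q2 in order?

q2 · q1 = -0.5346 - 0.6129i + 0.0479j - 0.5801k
-0.5346 - 0.6129i + 0.0479j - 0.5801k


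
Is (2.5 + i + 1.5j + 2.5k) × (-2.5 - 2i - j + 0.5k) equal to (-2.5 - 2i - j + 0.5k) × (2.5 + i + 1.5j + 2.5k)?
No: pq = -4 - 4.25i - 11.75j - 3k ≠ -4 - 10.75i - 0.75j - 7k = qp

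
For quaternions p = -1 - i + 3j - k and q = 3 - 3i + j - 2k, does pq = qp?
No: pq = -11 - 5i + 9j + 7k ≠ -11 + 5i + 7j - 9k = qp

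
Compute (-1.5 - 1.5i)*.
-1.5 + 1.5i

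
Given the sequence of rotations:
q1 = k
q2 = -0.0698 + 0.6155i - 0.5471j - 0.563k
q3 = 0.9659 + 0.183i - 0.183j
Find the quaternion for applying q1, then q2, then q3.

q2 · q1 = 0.563 - 0.5471i - 0.6155j - 0.0698k
q3 · q2 · q1 = 0.5313 - 0.4126i - 0.6848j - 0.2802k
0.5313 - 0.4126i - 0.6848j - 0.2802k


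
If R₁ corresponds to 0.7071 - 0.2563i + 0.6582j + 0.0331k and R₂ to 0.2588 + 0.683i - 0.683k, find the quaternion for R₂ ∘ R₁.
0.3807 + 0.8662i + 0.3228j - 0.0248k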